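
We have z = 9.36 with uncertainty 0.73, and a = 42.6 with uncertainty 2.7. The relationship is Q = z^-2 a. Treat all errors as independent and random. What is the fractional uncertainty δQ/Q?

Since Q is a product/quotient, work with relative uncertainties:
  (-2·δz/z)² = (-2×0.0780)² = 0.0243;  (1·δa/a)² = (1×0.0634)² = 0.00402
δQ/Q = √(0.0283) = 0.168

0.168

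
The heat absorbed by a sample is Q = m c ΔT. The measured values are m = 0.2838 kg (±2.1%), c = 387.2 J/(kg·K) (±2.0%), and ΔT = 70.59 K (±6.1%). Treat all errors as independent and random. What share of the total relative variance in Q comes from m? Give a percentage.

(δQ/Q)² = (1·δm/m)² + (1·δc/c)² + (1·δΔT/ΔT)²
  m term: (1×0.0210)² = 0.000441
  c term: (1×0.0200)² = 0.000400
  ΔT term: (1×0.0610)² = 0.00372
Total = 0.00456. Share from m = 0.000441/0.00456 = 0.0967.

9.67%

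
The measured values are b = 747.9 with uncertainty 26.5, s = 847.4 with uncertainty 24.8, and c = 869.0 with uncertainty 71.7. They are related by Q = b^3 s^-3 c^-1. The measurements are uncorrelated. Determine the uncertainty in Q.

0.000127

Each factor contributes (exponent × relative error)² to (δQ/Q)²:
  (3·δb/b)² = (3×0.0354)² = 0.0113;  (-3·δs/s)² = (-3×0.0293)² = 0.00771;  (-1·δc/c)² = (-1×0.0825)² = 0.00681
δQ/Q = √(0.0258) = 0.161
Q = 0.0007911, so δQ = 0.161 × 0.0007911 = 0.000127.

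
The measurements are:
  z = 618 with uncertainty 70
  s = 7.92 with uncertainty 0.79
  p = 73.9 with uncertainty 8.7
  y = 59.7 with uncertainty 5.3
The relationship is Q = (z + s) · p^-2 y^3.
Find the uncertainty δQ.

9090

Let u = z + s = 626. δu = √(δz² + δs²) = √(4900 + 0.624) = 70.0, so δu/u = 0.112.
Q is then a monomial in u, p, y:
δQ/Q = √((δu/u)² + (-2·δp/p)² + (3·δy/y)²) = √(0.0125 + 0.0554 + 0.0709) = 0.373
Q = 24400, so δQ = 0.373 × 24400 = 9090.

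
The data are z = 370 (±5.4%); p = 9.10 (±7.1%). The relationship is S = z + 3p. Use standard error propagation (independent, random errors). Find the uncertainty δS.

Each term contributes (cᵢ δxᵢ)² to (δS)²:
  (δz)² = 399;  (3·δp)² = 3.76
δS = √(403) = 20.1

20.1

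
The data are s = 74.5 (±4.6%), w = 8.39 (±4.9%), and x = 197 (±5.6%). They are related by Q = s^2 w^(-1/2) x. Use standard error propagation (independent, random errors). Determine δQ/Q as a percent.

Relative error in a monomial: (δQ/Q)² = Σ (nᵢ · δxᵢ/xᵢ)².
  (2·δs/s)² = (2×0.0460)² = 0.00846;  (−½·δw/w)² = (-0.5×0.0490)² = 0.000600;  (1·δx/x)² = (1×0.0560)² = 0.00314
δQ/Q = √(0.0122) = 0.110

11.0%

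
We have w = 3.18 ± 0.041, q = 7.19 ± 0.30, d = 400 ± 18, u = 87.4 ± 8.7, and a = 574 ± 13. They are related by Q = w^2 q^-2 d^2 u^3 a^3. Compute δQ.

Q is a product of powers, so relative uncertainties combine in quadrature:
  (2·δw/w)² = (2×0.0129)² = 0.000665;  (-2·δq/q)² = (-2×0.0417)² = 0.00696;  (2·δd/d)² = (2×0.0450)² = 0.00810;  (3·δu/u)² = (3×0.0995)² = 0.0892;  (3·δa/a)² = (3×0.0226)² = 0.00462
δQ/Q = √(0.110) = 0.331
Q = 3.95e+18, so δQ = 0.331 × 3.95e+18 = 1.31e+18.

1.31e+18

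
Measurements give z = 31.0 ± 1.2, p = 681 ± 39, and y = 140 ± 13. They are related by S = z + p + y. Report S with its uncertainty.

S is a linear combination, so absolute uncertainties add in quadrature:
  (δz)² = 1.44;  (δp)² = 1520;  (δy)² = 169
δS = √(1690) = 41.1
S = 852.

852 ± 41.1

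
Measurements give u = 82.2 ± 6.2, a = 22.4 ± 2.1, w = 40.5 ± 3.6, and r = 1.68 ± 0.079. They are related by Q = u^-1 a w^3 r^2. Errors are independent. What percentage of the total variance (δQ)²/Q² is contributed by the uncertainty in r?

(δQ/Q)² = (-1·δu/u)² + (1·δa/a)² + (3·δw/w)² + (2·δr/r)²
  u term: (-1×0.0754)² = 0.00569
  a term: (1×0.0938)² = 0.00879
  w term: (3×0.0889)² = 0.0711
  r term: (2×0.0470)² = 0.00884
Total = 0.0944. Share from r = 0.00884/0.0944 = 0.0937.

9.37%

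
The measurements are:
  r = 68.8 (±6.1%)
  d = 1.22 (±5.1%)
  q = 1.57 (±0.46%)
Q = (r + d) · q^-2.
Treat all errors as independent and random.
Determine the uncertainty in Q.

Let u = r + d = 70.0. δu = √(δr² + δd²) = √(17.6 + 0.00387) = 4.20, so δu/u = 0.0599.
Q is then a monomial in u, q:
δQ/Q = √((δu/u)² + (-2·δq/q)²) = √(0.00359 + 8.46e-05) = 0.0606
Q = 28.4, so δQ = 0.0606 × 28.4 = 1.72.

1.72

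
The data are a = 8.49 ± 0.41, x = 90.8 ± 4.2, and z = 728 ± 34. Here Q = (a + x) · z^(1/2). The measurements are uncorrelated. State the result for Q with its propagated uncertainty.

2680 ± 130

Let u = a + x = 99.3. δu = √(δa² + δx²) = √(0.168 + 17.6) = 4.22, so δu/u = 0.0425.
Q is then a monomial in u, z:
δQ/Q = √((δu/u)² + (½·δz/z)²) = √(0.00181 + 0.000545) = 0.0485
Q = 2680, so δQ = 0.0485 × 2680 = 130.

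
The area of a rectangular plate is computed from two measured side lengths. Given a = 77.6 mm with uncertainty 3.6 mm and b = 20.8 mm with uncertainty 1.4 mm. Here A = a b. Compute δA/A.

0.0817

Since A is a product/quotient, work with relative uncertainties:
  (1·δa/a)² = (1×0.0464)² = 0.00215;  (1·δb/b)² = (1×0.0673)² = 0.00453
δA/A = √(0.00668) = 0.0817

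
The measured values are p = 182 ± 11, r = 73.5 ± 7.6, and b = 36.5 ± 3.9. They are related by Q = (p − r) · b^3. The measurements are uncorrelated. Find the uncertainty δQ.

Let u = p − r = 108. δu = √(δp² + δr²) = √(121 + 57.8) = 13.4, so δu/u = 0.123.
Q is then a monomial in u, b:
δQ/Q = √((δu/u)² + (3·δb/b)²) = √(0.0152 + 0.103) = 0.343
Q = 5.28e+06, so δQ = 0.343 × 5.28e+06 = 1.81e+06.

1.81e+06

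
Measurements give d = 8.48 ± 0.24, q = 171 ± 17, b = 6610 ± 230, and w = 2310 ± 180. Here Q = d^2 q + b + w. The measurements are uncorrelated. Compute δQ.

Let p = d^2·q = 12300. δp/p = √((2·δd/d)² + (1·δq/q)²) = √(0.00320 + 0.00988) = 0.114, so δp = 1410.
Q = p + b + w: δQ = √(δp² + δb² + δw²) = √(1.98e+06 + 52900 + 32400) = 1440

1440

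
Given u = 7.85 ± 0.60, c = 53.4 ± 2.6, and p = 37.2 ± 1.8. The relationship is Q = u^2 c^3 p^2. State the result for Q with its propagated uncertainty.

Q is a product of powers, so relative uncertainties combine in quadrature:
  (2·δu/u)² = (2×0.0764)² = 0.0234;  (3·δc/c)² = (3×0.0487)² = 0.0213;  (2·δp/p)² = (2×0.0484)² = 0.00937
δQ/Q = √(0.0541) = 0.233
Q = 1.3e+10, so δQ = 0.233 × 1.3e+10 = 3.02e+09.

(1.30 ± 0.302) × 10^10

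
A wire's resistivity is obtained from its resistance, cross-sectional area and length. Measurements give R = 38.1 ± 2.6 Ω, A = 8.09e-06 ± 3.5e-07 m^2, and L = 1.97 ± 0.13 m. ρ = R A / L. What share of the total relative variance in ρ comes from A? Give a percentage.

(δρ/ρ)² = (1·δR/R)² + (1·δA/A)² + (-1·δL/L)²
  R term: (1×0.0682)² = 0.00466
  A term: (1×0.0433)² = 0.00187
  L term: (-1×0.0660)² = 0.00435
Total = 0.0109. Share from A = 0.00187/0.0109 = 0.172.

17.2%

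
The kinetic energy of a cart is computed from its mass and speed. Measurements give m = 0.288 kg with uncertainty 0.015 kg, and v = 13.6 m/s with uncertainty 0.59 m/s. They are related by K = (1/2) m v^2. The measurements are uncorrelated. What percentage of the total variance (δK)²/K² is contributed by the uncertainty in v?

73.5%

(δK/K)² = (1·δm/m)² + (2·δv/v)²
  m term: (1×0.0521)² = 0.00271
  v term: (2×0.0434)² = 0.00753
Total = 0.0102. Share from v = 0.00753/0.0102 = 0.735.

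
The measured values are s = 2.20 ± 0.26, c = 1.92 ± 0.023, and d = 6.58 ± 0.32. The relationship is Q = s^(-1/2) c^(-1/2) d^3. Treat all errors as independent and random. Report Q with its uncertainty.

Q is a product of powers, so relative uncertainties combine in quadrature:
  (−½·δs/s)² = (-0.5×0.118)² = 0.00349;  (−½·δc/c)² = (-0.5×0.0120)² = 3.59e-05;  (3·δd/d)² = (3×0.0486)² = 0.0213
δQ/Q = √(0.0248) = 0.158
Q = 139, so δQ = 0.158 × 139 = 21.8.

139 ± 21.8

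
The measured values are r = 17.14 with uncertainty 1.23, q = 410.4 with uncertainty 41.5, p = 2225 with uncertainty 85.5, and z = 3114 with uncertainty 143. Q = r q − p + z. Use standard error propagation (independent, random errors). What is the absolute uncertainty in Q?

888

Let w = r·q = 7034. δw/w = √((1·δr/r)² + (1·δq/q)²) = √(0.00515 + 0.0102) = 0.124, so δw = 872.
Q = w − p + z: δQ = √(δw² + δp² + δz²) = √(7.61e+05 + 7310 + 20400) = 888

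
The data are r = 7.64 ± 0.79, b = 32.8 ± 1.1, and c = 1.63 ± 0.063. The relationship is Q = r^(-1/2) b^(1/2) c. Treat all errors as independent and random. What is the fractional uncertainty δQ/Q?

0.0667

Products/powers → add relative errors in quadrature, weighted by exponent:
  (−½·δr/r)² = (-0.5×0.103)² = 0.00267;  (½·δb/b)² = (0.5×0.0335)² = 0.000281;  (1·δc/c)² = (1×0.0387)² = 0.00149
δQ/Q = √(0.00445) = 0.0667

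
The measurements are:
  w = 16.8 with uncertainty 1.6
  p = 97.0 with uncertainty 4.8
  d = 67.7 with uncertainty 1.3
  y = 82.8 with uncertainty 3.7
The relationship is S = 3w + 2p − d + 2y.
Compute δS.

13.1

Sums and differences: (δS)² = Σ (cᵢ δxᵢ)².
  (3·δw)² = 23.0;  (2·δp)² = 92.2;  (δd)² = 1.69;  (2·δy)² = 54.8
δS = √(172) = 13.1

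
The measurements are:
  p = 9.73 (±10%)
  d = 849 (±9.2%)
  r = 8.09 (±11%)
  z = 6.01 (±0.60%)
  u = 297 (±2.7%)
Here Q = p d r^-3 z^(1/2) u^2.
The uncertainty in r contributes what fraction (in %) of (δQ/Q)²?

83.6%

(δQ/Q)² = (1·δp/p)² + (1·δd/d)² + (-3·δr/r)² + (½·δz/z)² + (2·δu/u)²
  p term: (1×0.100)² = 0.0100
  d term: (1×0.0920)² = 0.00846
  r term: (-3×0.110)² = 0.109
  z term: (0.5×0.00600)² = 9e-06
  u term: (2×0.0270)² = 0.00292
Total = 0.130. Share from r = 0.109/0.130 = 0.836.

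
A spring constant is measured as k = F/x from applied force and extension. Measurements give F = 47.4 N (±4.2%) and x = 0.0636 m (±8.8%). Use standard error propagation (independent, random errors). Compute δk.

For a monomial k ∝ F, x^-1, fractional errors add in quadrature:
  (1·δF/F)² = (1×0.0420)² = 0.00176;  (-1·δx/x)² = (-1×0.0880)² = 0.00774
δk/k = √(0.00951) = 0.0975
k = 745 N/m, so δk = 0.0975 × 745 = 72.7 N/m.

72.7 N/m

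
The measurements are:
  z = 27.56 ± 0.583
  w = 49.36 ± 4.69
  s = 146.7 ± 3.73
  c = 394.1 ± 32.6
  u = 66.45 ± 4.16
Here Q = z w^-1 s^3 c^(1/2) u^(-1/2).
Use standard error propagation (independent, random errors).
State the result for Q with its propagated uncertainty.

(4.293 ± 0.576) × 10^6

Q is a product of powers, so relative uncertainties combine in quadrature:
  (1·δz/z)² = (1×0.0212)² = 0.000447;  (-1·δw/w)² = (-1×0.0950)² = 0.00903;  (3·δs/s)² = (3×0.0254)² = 0.00582;  (½·δc/c)² = (0.5×0.0827)² = 0.00171;  (−½·δu/u)² = (-0.5×0.0626)² = 0.000980
δQ/Q = √(0.0180) = 0.134
Q = 4.293e+06, so δQ = 0.134 × 4.293e+06 = 5.76e+05.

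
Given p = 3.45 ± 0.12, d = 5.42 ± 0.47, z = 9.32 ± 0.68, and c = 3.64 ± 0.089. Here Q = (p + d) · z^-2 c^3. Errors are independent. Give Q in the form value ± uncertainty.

4.92 ± 0.848

Let u = p + d = 8.87. δu = √(δp² + δd²) = √(0.0144 + 0.221) = 0.485, so δu/u = 0.0547.
Q is then a monomial in u, z, c:
δQ/Q = √((δu/u)² + (-2·δz/z)² + (3·δc/c)²) = √(0.00299 + 0.0213 + 0.00538) = 0.172
Q = 4.92, so δQ = 0.172 × 4.92 = 0.848.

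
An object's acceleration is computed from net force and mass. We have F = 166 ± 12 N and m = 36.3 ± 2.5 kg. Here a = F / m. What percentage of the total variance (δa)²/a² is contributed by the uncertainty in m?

(δa/a)² = (1·δF/F)² + (-1·δm/m)²
  F term: (1×0.0723)² = 0.00523
  m term: (-1×0.0689)² = 0.00474
Total = 0.00997. Share from m = 0.00474/0.00997 = 0.476.

47.6%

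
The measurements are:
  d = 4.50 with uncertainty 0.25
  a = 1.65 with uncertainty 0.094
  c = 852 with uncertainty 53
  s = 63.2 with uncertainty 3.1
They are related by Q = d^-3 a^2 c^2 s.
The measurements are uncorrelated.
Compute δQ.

Q is a product of powers, so relative uncertainties combine in quadrature:
  (-3·δd/d)² = (-3×0.0556)² = 0.0278;  (2·δa/a)² = (2×0.0570)² = 0.0130;  (2·δc/c)² = (2×0.0622)² = 0.0155;  (1·δs/s)² = (1×0.0491)² = 0.00241
δQ/Q = √(0.0586) = 0.242
Q = 1.37e+06, so δQ = 0.242 × 1.37e+06 = 3.32e+05.

3.32e+05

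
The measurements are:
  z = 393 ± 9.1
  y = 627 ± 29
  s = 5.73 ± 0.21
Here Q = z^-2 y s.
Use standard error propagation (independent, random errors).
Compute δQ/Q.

Each factor contributes (exponent × relative error)² to (δQ/Q)²:
  (-2·δz/z)² = (-2×0.0232)² = 0.00214;  (1·δy/y)² = (1×0.0463)² = 0.00214;  (1·δs/s)² = (1×0.0366)² = 0.00134
δQ/Q = √(0.00563) = 0.0750

0.0750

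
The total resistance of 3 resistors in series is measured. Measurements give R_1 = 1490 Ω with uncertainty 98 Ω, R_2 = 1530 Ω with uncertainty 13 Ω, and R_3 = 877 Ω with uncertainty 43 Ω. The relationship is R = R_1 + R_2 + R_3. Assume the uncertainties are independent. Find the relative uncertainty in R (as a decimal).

0.0277

Absolute uncertainties add in quadrature for a linear combination:
  (δR_1)² = 9600;  (δR_2)² = 169;  (δR_3)² = 1850
δR = √(11600) = 108 Ω
R = 3900 Ω, so δR/R = 108/3900 = 0.0277.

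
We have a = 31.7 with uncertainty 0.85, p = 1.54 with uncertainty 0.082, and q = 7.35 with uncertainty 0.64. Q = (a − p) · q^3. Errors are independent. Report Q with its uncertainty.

Let u = a − p = 30.2. δu = √(δa² + δp²) = √(0.722 + 0.00672) = 0.854, so δu/u = 0.0283.
Q is then a monomial in u, q:
δQ/Q = √((δu/u)² + (3·δq/q)²) = √(0.000802 + 0.0682) = 0.263
Q = 12000, so δQ = 0.263 × 12000 = 3150.

12000 ± 3150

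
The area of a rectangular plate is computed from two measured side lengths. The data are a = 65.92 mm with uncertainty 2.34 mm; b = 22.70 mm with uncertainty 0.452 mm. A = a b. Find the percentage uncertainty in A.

4.07%

Products/powers → add relative errors in quadrature, weighted by exponent:
  (1·δa/a)² = (1×0.0355)² = 0.00126;  (1·δb/b)² = (1×0.0199)² = 0.000396
δA/A = √(0.00166) = 0.0407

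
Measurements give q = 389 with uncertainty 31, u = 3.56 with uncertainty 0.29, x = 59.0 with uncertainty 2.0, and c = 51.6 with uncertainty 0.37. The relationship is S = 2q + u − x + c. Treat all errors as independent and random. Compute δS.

62.0

Absolute uncertainties add in quadrature for a linear combination:
  (2·δq)² = 3840;  (δu)² = 0.0841;  (δx)² = 4.00;  (δc)² = 0.137
δS = √(3850) = 62.0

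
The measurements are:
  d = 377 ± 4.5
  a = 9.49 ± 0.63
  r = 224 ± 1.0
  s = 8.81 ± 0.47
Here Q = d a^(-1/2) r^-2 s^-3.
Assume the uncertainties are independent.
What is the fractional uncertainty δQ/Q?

0.164

Q is a product of powers, so relative uncertainties combine in quadrature:
  (1·δd/d)² = (1×0.0119)² = 0.000142;  (−½·δa/a)² = (-0.5×0.0664)² = 0.00110;  (-2·δr/r)² = (-2×0.00446)² = 7.97e-05;  (-3·δs/s)² = (-3×0.0533)² = 0.0256
δQ/Q = √(0.0269) = 0.164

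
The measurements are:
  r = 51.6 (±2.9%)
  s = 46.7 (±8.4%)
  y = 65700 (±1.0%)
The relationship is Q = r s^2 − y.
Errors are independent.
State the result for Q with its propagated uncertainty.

46800 ± 19200

Let p = r·s^2 = 1.13e+05. δp/p = √((1·δr/r)² + (2·δs/s)²) = √(0.000841 + 0.0282) = 0.170, so δp = 19200.
Q = p − y: δQ = √(δp² + δy²) = √(3.68e+08 + 4.32e+05) = 19200
Q = 46800.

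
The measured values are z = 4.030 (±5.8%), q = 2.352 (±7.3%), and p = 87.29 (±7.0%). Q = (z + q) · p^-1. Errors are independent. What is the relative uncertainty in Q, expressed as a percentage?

Let u = z + q = 6.382. δu = √(δz² + δq²) = √(0.0546 + 0.0295) = 0.290, so δu/u = 0.0454.
Q is then a monomial in u, p:
δQ/Q = √((δu/u)² + (-1·δp/p)²) = √(0.00207 + 0.00490) = 0.0835

8.35%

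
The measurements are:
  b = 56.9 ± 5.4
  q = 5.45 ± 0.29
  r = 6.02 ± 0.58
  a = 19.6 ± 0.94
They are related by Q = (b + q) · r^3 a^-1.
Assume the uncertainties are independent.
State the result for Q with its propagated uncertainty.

694 ± 212

Let u = b + q = 62.4. δu = √(δb² + δq²) = √(29.2 + 0.0841) = 5.41, so δu/u = 0.0867.
Q is then a monomial in u, r, a:
δQ/Q = √((δu/u)² + (3·δr/r)² + (-1·δa/a)²) = √(0.00752 + 0.0835 + 0.00230) = 0.306
Q = 694, so δQ = 0.306 × 694 = 212.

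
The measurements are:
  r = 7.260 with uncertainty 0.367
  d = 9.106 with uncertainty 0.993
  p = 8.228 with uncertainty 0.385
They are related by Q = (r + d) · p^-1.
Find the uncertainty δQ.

Let u = r + d = 16.37. δu = √(δr² + δd²) = √(0.135 + 0.986) = 1.06, so δu/u = 0.0647.
Q is then a monomial in u, p:
δQ/Q = √((δu/u)² + (-1·δp/p)²) = √(0.00418 + 0.00219) = 0.0798
Q = 1.989, so δQ = 0.0798 × 1.989 = 0.159.

0.159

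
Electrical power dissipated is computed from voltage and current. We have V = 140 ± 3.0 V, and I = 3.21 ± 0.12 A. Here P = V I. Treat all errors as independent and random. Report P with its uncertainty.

P is a product of powers, so relative uncertainties combine in quadrature:
  (1·δV/V)² = (1×0.0214)² = 0.000459;  (1·δI/I)² = (1×0.0374)² = 0.00140
δP/P = √(0.00186) = 0.0431
P = 449 W, so δP = 0.0431 × 449 = 19.4 W.

449 ± 19.4 W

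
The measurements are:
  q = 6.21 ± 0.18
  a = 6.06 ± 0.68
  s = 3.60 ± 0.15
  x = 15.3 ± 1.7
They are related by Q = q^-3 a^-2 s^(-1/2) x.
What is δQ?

For a monomial Q ∝ q^-3, a^-2, s^(-1/2), x, fractional errors add in quadrature:
  (-3·δq/q)² = (-3×0.0290)² = 0.00756;  (-2·δa/a)² = (-2×0.112)² = 0.0504;  (−½·δs/s)² = (-0.5×0.0417)² = 0.000434;  (1·δx/x)² = (1×0.111)² = 0.0123
δQ/Q = √(0.0707) = 0.266
Q = 0.000917, so δQ = 0.266 × 0.000917 = 0.000244.

0.000244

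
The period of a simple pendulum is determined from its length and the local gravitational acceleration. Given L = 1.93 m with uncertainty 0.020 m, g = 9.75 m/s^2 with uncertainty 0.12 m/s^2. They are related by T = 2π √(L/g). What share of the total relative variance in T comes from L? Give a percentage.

(δT/T)² = (½·δL/L)² + (−½·δg/g)²
  L term: (0.5×0.0104)² = 2.68e-05
  g term: (-0.5×0.0123)² = 3.79e-05
Total = 6.47e-05. Share from L = 2.68e-05/6.47e-05 = 0.415.

41.5%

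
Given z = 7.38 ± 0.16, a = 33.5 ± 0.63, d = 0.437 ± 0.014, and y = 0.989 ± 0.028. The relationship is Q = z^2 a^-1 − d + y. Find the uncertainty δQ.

Let p = z^2·a^-1 = 1.63. δp/p = √((2·δz/z)² + (-1·δa/a)²) = √(0.00188 + 0.000354) = 0.0473, so δp = 0.0768.
Q = p − d + y: δQ = √(δp² + δd² + δy²) = √(0.00590 + 0.000196 + 0.000784) = 0.0830

0.0830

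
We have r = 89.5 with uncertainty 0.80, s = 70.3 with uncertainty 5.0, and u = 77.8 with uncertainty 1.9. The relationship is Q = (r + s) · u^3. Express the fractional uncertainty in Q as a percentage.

7.98%

Let w = r + s = 160. δw = √(δr² + δs²) = √(0.640 + 25.0) = 5.06, so δw/w = 0.0317.
Q is then a monomial in w, u:
δQ/Q = √((δw/w)² + (3·δu/u)²) = √(0.00100 + 0.00537) = 0.0798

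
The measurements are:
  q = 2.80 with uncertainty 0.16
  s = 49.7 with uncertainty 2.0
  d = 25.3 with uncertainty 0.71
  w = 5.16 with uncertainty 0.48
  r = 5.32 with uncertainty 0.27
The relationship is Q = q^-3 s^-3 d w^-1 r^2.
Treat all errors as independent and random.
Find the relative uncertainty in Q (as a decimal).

For a monomial Q ∝ q^-3, s^-3, d, w^-1, r^2, fractional errors add in quadrature:
  (-3·δq/q)² = (-3×0.0571)² = 0.0294;  (-3·δs/s)² = (-3×0.0402)² = 0.0146;  (1·δd/d)² = (1×0.0281)² = 0.000788;  (-1·δw/w)² = (-1×0.0930)² = 0.00865;  (2·δr/r)² = (2×0.0508)² = 0.0103
δQ/Q = √(0.0637) = 0.252

0.252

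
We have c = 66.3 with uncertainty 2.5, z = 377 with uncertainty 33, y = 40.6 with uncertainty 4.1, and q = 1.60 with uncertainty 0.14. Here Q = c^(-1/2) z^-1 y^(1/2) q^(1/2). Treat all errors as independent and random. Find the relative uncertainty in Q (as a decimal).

0.112

Products/powers → add relative errors in quadrature, weighted by exponent:
  (−½·δc/c)² = (-0.5×0.0377)² = 0.000355;  (-1·δz/z)² = (-1×0.0875)² = 0.00766;  (½·δy/y)² = (0.5×0.101)² = 0.00255;  (½·δq/q)² = (0.5×0.0875)² = 0.00191
δQ/Q = √(0.0125) = 0.112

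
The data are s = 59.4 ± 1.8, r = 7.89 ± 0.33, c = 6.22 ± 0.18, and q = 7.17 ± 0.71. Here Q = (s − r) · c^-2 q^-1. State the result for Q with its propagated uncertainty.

0.186 ± 0.0223

Let u = s − r = 51.5. δu = √(δs² + δr²) = √(3.24 + 0.109) = 1.83, so δu/u = 0.0355.
Q is then a monomial in u, c, q:
δQ/Q = √((δu/u)² + (-2·δc/c)² + (-1·δq/q)²) = √(0.00126 + 0.00335 + 0.00981) = 0.120
Q = 0.186, so δQ = 0.120 × 0.186 = 0.0223.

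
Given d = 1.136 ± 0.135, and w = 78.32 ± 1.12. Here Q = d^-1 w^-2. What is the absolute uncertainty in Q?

1.75e-05

Each factor contributes (exponent × relative error)² to (δQ/Q)²:
  (-1·δd/d)² = (-1×0.119)² = 0.0141;  (-2·δw/w)² = (-2×0.0143)² = 0.000818
δQ/Q = √(0.0149) = 0.122
Q = 0.0001435, so δQ = 0.122 × 0.0001435 = 1.75e-05.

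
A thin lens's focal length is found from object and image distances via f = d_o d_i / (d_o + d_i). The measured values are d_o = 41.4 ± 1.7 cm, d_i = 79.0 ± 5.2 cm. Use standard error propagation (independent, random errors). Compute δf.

∂f/∂d_o = (d_i/(d_o+d_i))² = 0.431;  ∂f/∂d_i = (d_o/(d_o+d_i))² = 0.118
δf = √((∂f/∂d_o · δd_o)² + (∂f/∂d_i · δd_i)²) = √(0.536 + 0.378) = 0.956 cm

0.956 cm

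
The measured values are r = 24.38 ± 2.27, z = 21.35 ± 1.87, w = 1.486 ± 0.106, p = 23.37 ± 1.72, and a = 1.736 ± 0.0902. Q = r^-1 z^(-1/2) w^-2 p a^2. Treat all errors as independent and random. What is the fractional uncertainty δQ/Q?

Each factor contributes (exponent × relative error)² to (δQ/Q)²:
  (-1·δr/r)² = (-1×0.0931)² = 0.00867;  (−½·δz/z)² = (-0.5×0.0876)² = 0.00192;  (-2·δw/w)² = (-2×0.0713)² = 0.0204;  (1·δp/p)² = (1×0.0736)² = 0.00542;  (2·δa/a)² = (2×0.0520)² = 0.0108
δQ/Q = √(0.0472) = 0.217

0.217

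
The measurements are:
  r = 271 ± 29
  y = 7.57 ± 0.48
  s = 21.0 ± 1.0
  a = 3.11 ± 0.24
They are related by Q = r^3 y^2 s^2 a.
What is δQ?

Since Q is a product/quotient, work with relative uncertainties:
  (3·δr/r)² = (3×0.107)² = 0.103;  (2·δy/y)² = (2×0.0634)² = 0.0161;  (2·δs/s)² = (2×0.0476)² = 0.00907;  (1·δa/a)² = (1×0.0772)² = 0.00596
δQ/Q = √(0.134) = 0.366
Q = 1.56e+12, so δQ = 0.366 × 1.56e+12 = 5.73e+11.

5.73e+11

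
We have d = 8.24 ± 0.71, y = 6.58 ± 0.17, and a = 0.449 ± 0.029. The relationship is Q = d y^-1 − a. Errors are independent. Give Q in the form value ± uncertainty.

Let p = d·y^-1 = 1.25. δp/p = √((1·δd/d)² + (-1·δy/y)²) = √(0.00742 + 0.000667) = 0.0900, so δp = 0.113.
Q = p − a: δQ = √(δp² + δa²) = √(0.0127 + 0.000841) = 0.116
Q = 0.803.

0.803 ± 0.116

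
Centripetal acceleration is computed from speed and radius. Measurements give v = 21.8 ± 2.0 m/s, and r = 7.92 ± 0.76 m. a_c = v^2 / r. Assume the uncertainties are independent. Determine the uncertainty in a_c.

12.4 m/s^2

Products/powers → add relative errors in quadrature, weighted by exponent:
  (2·δv/v)² = (2×0.0917)² = 0.0337;  (-1·δr/r)² = (-1×0.0960)² = 0.00921
δa_c/a_c = √(0.0429) = 0.207
a_c = 60.0 m/s^2, so δa_c = 0.207 × 60.0 = 12.4 m/s^2.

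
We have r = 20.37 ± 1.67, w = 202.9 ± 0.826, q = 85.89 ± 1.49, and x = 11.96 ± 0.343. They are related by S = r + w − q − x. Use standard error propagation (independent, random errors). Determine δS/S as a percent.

S is a linear combination, so absolute uncertainties add in quadrature:
  (δr)² = 2.79;  (δw)² = 0.682;  (δq)² = 2.22;  (δx)² = 0.118
δS = √(5.81) = 2.41
S = 125.4, so δS/S = 2.41/125.4 = 0.0192.

1.92%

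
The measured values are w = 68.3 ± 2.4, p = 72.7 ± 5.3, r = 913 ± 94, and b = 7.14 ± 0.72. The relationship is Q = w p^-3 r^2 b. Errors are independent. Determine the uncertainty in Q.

Q is a product of powers, so relative uncertainties combine in quadrature:
  (1·δw/w)² = (1×0.0351)² = 0.00123;  (-3·δp/p)² = (-3×0.0729)² = 0.0478;  (2·δr/r)² = (2×0.103)² = 0.0424;  (1·δb/b)² = (1×0.101)² = 0.0102
δQ/Q = √(0.102) = 0.319
Q = 1060, so δQ = 0.319 × 1060 = 337.

337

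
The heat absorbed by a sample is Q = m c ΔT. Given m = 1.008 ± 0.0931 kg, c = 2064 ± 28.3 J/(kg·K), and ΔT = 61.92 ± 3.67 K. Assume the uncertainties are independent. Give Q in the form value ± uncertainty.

Products/powers → add relative errors in quadrature, weighted by exponent:
  (1·δm/m)² = (1×0.0924)² = 0.00853;  (1·δc/c)² = (1×0.0137)² = 0.000188;  (1·δΔT/ΔT)² = (1×0.0593)² = 0.00351
δQ/Q = √(0.0122) = 0.111
Q = 128800 J, so δQ = 0.111 × 128800 = 14200 J.

128800 ± 14200 J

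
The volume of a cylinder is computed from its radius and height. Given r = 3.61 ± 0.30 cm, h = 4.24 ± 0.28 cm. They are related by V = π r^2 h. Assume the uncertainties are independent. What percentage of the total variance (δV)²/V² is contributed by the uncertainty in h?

13.6%

(δV/V)² = (2·δr/r)² + (1·δh/h)²
  r term: (2×0.0831)² = 0.0276
  h term: (1×0.0660)² = 0.00436
Total = 0.0320. Share from h = 0.00436/0.0320 = 0.136.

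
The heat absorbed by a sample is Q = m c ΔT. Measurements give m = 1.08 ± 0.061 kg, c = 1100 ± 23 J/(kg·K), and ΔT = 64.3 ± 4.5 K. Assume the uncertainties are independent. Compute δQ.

Q is a product of powers, so relative uncertainties combine in quadrature:
  (1·δm/m)² = (1×0.0565)² = 0.00319;  (1·δc/c)² = (1×0.0209)² = 0.000437;  (1·δΔT/ΔT)² = (1×0.0700)² = 0.00490
δQ/Q = √(0.00853) = 0.0923
Q = 76400 J, so δQ = 0.0923 × 76400 = 7050 J.

7050 J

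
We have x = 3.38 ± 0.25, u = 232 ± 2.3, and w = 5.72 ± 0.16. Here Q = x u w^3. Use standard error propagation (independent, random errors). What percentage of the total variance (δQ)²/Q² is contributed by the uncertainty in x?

43.4%

(δQ/Q)² = (1·δx/x)² + (1·δu/u)² + (3·δw/w)²
  x term: (1×0.0740)² = 0.00547
  u term: (1×0.00991)² = 9.83e-05
  w term: (3×0.0280)² = 0.00704
Total = 0.0126. Share from x = 0.00547/0.0126 = 0.434.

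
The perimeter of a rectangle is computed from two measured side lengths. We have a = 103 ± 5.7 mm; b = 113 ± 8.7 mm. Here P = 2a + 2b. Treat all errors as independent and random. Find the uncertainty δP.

20.8 mm

For a sum/difference, combine absolute errors in quadrature:
  (2·δa)² = 130;  (2·δb)² = 303
δP = √(433) = 20.8 mm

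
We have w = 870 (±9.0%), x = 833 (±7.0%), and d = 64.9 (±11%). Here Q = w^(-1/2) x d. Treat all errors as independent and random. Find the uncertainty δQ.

Relative error in a monomial: (δQ/Q)² = Σ (nᵢ · δxᵢ/xᵢ)².
  (−½·δw/w)² = (-0.5×0.0900)² = 0.00202;  (1·δx/x)² = (1×0.0700)² = 0.00490;  (1·δd/d)² = (1×0.110)² = 0.0121
δQ/Q = √(0.0190) = 0.138
Q = 1830, so δQ = 0.138 × 1830 = 253.

253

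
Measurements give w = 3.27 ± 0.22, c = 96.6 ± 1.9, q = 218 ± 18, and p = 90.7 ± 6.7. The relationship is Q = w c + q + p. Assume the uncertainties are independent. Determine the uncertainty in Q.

Let h = w·c = 316. δh/h = √((1·δw/w)² + (1·δc/c)²) = √(0.00453 + 0.000387) = 0.0701, so δh = 22.1.
Q = h + q + p: δQ = √(δh² + δq² + δp²) = √(490 + 324 + 44.9) = 29.3

29.3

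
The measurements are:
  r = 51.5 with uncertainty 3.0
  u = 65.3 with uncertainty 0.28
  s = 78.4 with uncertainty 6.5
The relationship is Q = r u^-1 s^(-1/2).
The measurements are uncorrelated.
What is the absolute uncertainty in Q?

For a monomial Q ∝ r, u^-1, s^(-1/2), fractional errors add in quadrature:
  (1·δr/r)² = (1×0.0583)² = 0.00339;  (-1·δu/u)² = (-1×0.00429)² = 1.84e-05;  (−½·δs/s)² = (-0.5×0.0829)² = 0.00172
δQ/Q = √(0.00513) = 0.0716
Q = 0.0891, so δQ = 0.0716 × 0.0891 = 0.00638.

0.00638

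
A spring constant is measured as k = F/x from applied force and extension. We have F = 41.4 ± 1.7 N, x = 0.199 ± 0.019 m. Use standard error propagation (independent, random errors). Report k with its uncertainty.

Products/powers → add relative errors in quadrature, weighted by exponent:
  (1·δF/F)² = (1×0.0411)² = 0.00169;  (-1·δx/x)² = (-1×0.0955)² = 0.00912
δk/k = √(0.0108) = 0.104
k = 208 N/m, so δk = 0.104 × 208 = 21.6 N/m.

208 ± 21.6 N/m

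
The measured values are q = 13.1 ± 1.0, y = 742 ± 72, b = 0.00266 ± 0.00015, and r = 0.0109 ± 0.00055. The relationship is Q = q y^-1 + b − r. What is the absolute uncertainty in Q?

Let p = q·y^-1 = 0.0177. δp/p = √((1·δq/q)² + (-1·δy/y)²) = √(0.00583 + 0.00942) = 0.123, so δp = 0.00218.
Q = p + b − r: δQ = √(δp² + δb² + δr²) = √(4.75e-06 + 2.25e-08 + 3.03e-07) = 0.00225

0.00225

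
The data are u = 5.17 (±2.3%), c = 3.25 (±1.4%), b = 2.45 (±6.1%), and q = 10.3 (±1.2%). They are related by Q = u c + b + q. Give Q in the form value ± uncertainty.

Let p = u·c = 16.8. δp/p = √((1·δu/u)² + (1·δc/c)²) = √(0.000529 + 0.000196) = 0.0269, so δp = 0.452.
Q = p + b + q: δQ = √(δp² + δb² + δq²) = √(0.205 + 0.0223 + 0.0153) = 0.492
Q = 29.6.

29.6 ± 0.492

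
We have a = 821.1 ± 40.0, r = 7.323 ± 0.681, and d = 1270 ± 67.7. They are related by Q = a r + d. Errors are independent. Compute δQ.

Let p = a·r = 6013. δp/p = √((1·δa/a)² + (1·δr/r)²) = √(0.00237 + 0.00865) = 0.105, so δp = 631.
Q = p + d: δQ = √(δp² + δd²) = √(3.98e+05 + 4580) = 635

635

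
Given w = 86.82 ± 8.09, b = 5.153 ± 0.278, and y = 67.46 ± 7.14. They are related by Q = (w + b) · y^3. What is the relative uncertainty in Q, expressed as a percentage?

32.9%

Let u = w + b = 91.97. δu = √(δw² + δb²) = √(65.4 + 0.0773) = 8.09, so δu/u = 0.0880.
Q is then a monomial in u, y:
δQ/Q = √((δu/u)² + (3·δy/y)²) = √(0.00775 + 0.101) = 0.329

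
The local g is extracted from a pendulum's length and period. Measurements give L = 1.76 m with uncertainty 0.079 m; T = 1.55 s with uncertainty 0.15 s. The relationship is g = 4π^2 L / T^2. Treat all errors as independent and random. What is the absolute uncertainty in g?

5.75 m/s^2

Since g is a product/quotient, work with relative uncertainties:
  (1·δL/L)² = (1×0.0449)² = 0.00201;  (-2·δT/T)² = (-2×0.0968)² = 0.0375
δg/g = √(0.0395) = 0.199
g = 28.9 m/s^2, so δg = 0.199 × 28.9 = 5.75 m/s^2.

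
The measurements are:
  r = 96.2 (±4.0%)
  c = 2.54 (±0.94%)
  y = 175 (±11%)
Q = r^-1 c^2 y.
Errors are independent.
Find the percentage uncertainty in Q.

11.9%

Products/powers → add relative errors in quadrature, weighted by exponent:
  (-1·δr/r)² = (-1×0.0400)² = 0.00160;  (2·δc/c)² = (2×0.00940)² = 0.000353;  (1·δy/y)² = (1×0.110)² = 0.0121
δQ/Q = √(0.0141) = 0.119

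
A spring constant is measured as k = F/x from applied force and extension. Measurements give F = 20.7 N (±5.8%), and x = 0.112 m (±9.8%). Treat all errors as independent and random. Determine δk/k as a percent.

Since k is a product/quotient, work with relative uncertainties:
  (1·δF/F)² = (1×0.0580)² = 0.00336;  (-1·δx/x)² = (-1×0.0980)² = 0.00960
δk/k = √(0.0130) = 0.114

11.4%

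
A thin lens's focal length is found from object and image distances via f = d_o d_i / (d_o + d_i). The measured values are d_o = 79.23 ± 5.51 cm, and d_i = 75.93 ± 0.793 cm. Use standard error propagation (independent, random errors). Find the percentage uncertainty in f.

∂f/∂d_o = (d_i/(d_o+d_i))² = 0.239;  ∂f/∂d_i = (d_o/(d_o+d_i))² = 0.261
δf = √((∂f/∂d_o · δd_o)² + (∂f/∂d_i · δd_i)²) = √(1.74 + 0.0428) = 1.34 cm
f = 38.77 cm, so δf/f = 1.34/38.77 = 0.0344.

3.44%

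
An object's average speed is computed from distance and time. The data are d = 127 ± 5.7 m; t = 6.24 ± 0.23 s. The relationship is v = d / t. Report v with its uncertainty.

For a monomial v ∝ d, t^-1, fractional errors add in quadrature:
  (1·δd/d)² = (1×0.0449)² = 0.00201;  (-1·δt/t)² = (-1×0.0369)² = 0.00136
δv/v = √(0.00337) = 0.0581
v = 20.4 m/s, so δv = 0.0581 × 20.4 = 1.18 m/s.

20.4 ± 1.18 m/s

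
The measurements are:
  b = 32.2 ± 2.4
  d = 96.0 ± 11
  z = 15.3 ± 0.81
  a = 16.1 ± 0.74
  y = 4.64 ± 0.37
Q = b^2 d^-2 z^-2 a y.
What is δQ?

Relative error in a monomial: (δQ/Q)² = Σ (nᵢ · δxᵢ/xᵢ)².
  (2·δb/b)² = (2×0.0745)² = 0.0222;  (-2·δd/d)² = (-2×0.115)² = 0.0525;  (-2·δz/z)² = (-2×0.0529)² = 0.0112;  (1·δa/a)² = (1×0.0460)² = 0.00211;  (1·δy/y)² = (1×0.0797)² = 0.00636
δQ/Q = √(0.0944) = 0.307
Q = 0.0359, so δQ = 0.307 × 0.0359 = 0.0110.

0.0110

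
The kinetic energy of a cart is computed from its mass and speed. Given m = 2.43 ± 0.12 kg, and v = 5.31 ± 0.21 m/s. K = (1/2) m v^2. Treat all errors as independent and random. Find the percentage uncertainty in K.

9.32%

K is a product of powers, so relative uncertainties combine in quadrature:
  (1·δm/m)² = (1×0.0494)² = 0.00244;  (2·δv/v)² = (2×0.0395)² = 0.00626
δK/K = √(0.00869) = 0.0932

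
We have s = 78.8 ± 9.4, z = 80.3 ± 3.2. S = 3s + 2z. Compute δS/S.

Absolute uncertainties add in quadrature for a linear combination:
  (3·δs)² = 795;  (2·δz)² = 41.0
δS = √(836) = 28.9
S = 397, so δS/S = 28.9/397 = 0.0728.

0.0728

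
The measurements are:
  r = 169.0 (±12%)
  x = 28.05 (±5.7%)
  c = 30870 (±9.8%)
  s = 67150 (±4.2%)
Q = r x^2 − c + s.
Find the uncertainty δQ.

22400

Let p = r·x^2 = 133000. δp/p = √((1·δr/r)² + (2·δx/x)²) = √(0.0144 + 0.0130) = 0.166, so δp = 22000.
Q = p − c + s: δQ = √(δp² + δc² + δs²) = √(4.84e+08 + 9.15e+06 + 7.95e+06) = 22400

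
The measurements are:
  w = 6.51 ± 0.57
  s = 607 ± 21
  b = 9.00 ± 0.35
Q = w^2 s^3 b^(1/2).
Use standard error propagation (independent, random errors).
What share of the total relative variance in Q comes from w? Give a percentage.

(δQ/Q)² = (2·δw/w)² + (3·δs/s)² + (½·δb/b)²
  w term: (2×0.0876)² = 0.0307
  s term: (3×0.0346)² = 0.0108
  b term: (0.5×0.0389)² = 0.000378
Total = 0.0418. Share from w = 0.0307/0.0418 = 0.733.

73.3%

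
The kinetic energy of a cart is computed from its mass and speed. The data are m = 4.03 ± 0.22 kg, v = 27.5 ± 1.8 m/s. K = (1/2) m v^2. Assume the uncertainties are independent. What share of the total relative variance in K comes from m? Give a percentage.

14.8%

(δK/K)² = (1·δm/m)² + (2·δv/v)²
  m term: (1×0.0546)² = 0.00298
  v term: (2×0.0655)² = 0.0171
Total = 0.0201. Share from m = 0.00298/0.0201 = 0.148.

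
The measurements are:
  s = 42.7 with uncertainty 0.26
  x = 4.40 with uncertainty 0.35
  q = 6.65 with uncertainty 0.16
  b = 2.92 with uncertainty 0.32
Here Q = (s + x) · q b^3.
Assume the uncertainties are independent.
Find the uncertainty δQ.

Let u = s + x = 47.1. δu = √(δs² + δx²) = √(0.0676 + 0.122) = 0.436, so δu/u = 0.00926.
Q is then a monomial in u, q, b:
δQ/Q = √((δu/u)² + (1·δq/q)² + (3·δb/b)²) = √(8.57e-05 + 0.000579 + 0.108) = 0.330
Q = 7800, so δQ = 0.330 × 7800 = 2570.

2570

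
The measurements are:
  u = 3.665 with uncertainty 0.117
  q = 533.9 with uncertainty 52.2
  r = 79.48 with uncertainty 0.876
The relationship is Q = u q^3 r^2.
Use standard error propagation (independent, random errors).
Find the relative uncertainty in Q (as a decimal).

Q is a product of powers, so relative uncertainties combine in quadrature:
  (1·δu/u)² = (1×0.0319)² = 0.00102;  (3·δq/q)² = (3×0.0978)² = 0.0860;  (2·δr/r)² = (2×0.0110)² = 0.000486
δQ/Q = √(0.0875) = 0.296

0.296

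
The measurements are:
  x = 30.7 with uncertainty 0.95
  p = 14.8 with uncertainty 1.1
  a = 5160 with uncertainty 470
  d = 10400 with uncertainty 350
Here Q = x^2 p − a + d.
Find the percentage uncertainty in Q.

7.67%

Let w = x^2·p = 13900. δw/w = √((2·δx/x)² + (1·δp/p)²) = √(0.00383 + 0.00552) = 0.0967, so δw = 1350.
Q = w − a + d: δQ = √(δw² + δa² + δd²) = √(1.82e+06 + 2.21e+05 + 1.22e+05) = 1470
Q = 19200, so δQ/Q = 1470/19200 = 0.0767.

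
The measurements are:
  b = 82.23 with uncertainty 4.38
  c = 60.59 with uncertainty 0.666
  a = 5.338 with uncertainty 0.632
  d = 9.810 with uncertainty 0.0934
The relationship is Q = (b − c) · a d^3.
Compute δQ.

26000

Let u = b − c = 21.64. δu = √(δb² + δc²) = √(19.2 + 0.444) = 4.43, so δu/u = 0.205.
Q is then a monomial in u, a, d:
δQ/Q = √((δu/u)² + (1·δa/a)² + (3·δd/d)²) = √(0.0419 + 0.0140 + 0.000816) = 0.238
Q = 109100, so δQ = 0.238 × 109100 = 26000.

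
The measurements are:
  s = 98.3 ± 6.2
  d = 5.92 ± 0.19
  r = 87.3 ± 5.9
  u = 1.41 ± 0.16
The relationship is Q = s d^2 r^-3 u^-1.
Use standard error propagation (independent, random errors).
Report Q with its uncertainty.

Each factor contributes (exponent × relative error)² to (δQ/Q)²:
  (1·δs/s)² = (1×0.0631)² = 0.00398;  (2·δd/d)² = (2×0.0321)² = 0.00412;  (-3·δr/r)² = (-3×0.0676)² = 0.0411;  (-1·δu/u)² = (-1×0.113)² = 0.0129
δQ/Q = √(0.0621) = 0.249
Q = 0.00367, so δQ = 0.249 × 0.00367 = 0.000915.

0.00367 ± 0.000915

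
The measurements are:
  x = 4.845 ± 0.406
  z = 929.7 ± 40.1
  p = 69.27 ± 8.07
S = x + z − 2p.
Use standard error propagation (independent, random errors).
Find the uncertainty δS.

Each term contributes (cᵢ δxᵢ)² to (δS)²:
  (δx)² = 0.165;  (δz)² = 1610;  (2·δp)² = 260
δS = √(1870) = 43.2

43.2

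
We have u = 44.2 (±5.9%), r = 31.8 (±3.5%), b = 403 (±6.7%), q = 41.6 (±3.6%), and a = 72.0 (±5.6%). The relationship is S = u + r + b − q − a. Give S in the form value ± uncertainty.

Each term contributes (cᵢ δxᵢ)² to (δS)²:
  (δu)² = 6.80;  (δr)² = 1.24;  (δb)² = 729;  (δq)² = 2.24;  (δa)² = 16.3
δS = √(756) = 27.5
S = 365.

365 ± 27.5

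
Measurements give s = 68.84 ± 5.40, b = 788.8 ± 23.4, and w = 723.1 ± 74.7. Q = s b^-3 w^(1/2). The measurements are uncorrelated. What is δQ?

4.88e-07

Products/powers → add relative errors in quadrature, weighted by exponent:
  (1·δs/s)² = (1×0.0784)² = 0.00615;  (-3·δb/b)² = (-3×0.0297)² = 0.00792;  (½·δw/w)² = (0.5×0.103)² = 0.00267
δQ/Q = √(0.0167) = 0.129
Q = 3.772e-06, so δQ = 0.129 × 3.772e-06 = 4.88e-07.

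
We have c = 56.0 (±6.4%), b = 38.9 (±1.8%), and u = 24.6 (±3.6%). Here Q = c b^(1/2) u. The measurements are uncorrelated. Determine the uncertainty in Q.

Q is a product of powers, so relative uncertainties combine in quadrature:
  (1·δc/c)² = (1×0.0640)² = 0.00410;  (½·δb/b)² = (0.5×0.0180)² = 8.1e-05;  (1·δu/u)² = (1×0.0360)² = 0.00130
δQ/Q = √(0.00547) = 0.0740
Q = 8590, so δQ = 0.0740 × 8590 = 636.

636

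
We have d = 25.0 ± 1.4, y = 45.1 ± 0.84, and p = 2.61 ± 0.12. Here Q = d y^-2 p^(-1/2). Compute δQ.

Since Q is a product/quotient, work with relative uncertainties:
  (1·δd/d)² = (1×0.0560)² = 0.00314;  (-2·δy/y)² = (-2×0.0186)² = 0.00139;  (−½·δp/p)² = (-0.5×0.0460)² = 0.000528
δQ/Q = √(0.00505) = 0.0711
Q = 0.00761, so δQ = 0.0711 × 0.00761 = 0.000541.

0.000541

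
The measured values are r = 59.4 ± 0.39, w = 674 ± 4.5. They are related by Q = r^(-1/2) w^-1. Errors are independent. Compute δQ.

For a monomial Q ∝ r^(-1/2), w^-1, fractional errors add in quadrature:
  (−½·δr/r)² = (-0.5×0.00657)² = 1.08e-05;  (-1·δw/w)² = (-1×0.00668)² = 4.46e-05
δQ/Q = √(5.54e-05) = 0.00744
Q = 0.000193, so δQ = 0.00744 × 0.000193 = 1.43e-06.

1.43e-06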